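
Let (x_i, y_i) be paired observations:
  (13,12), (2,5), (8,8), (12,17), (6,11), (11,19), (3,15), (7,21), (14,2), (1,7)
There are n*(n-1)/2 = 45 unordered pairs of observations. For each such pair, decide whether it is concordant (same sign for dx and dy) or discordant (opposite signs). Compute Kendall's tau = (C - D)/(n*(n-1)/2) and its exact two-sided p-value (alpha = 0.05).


Step 1: Enumerate the 45 unordered pairs (i,j) with i<j and classify each by sign(x_j-x_i) * sign(y_j-y_i).
  (1,2):dx=-11,dy=-7->C; (1,3):dx=-5,dy=-4->C; (1,4):dx=-1,dy=+5->D; (1,5):dx=-7,dy=-1->C
  (1,6):dx=-2,dy=+7->D; (1,7):dx=-10,dy=+3->D; (1,8):dx=-6,dy=+9->D; (1,9):dx=+1,dy=-10->D
  (1,10):dx=-12,dy=-5->C; (2,3):dx=+6,dy=+3->C; (2,4):dx=+10,dy=+12->C; (2,5):dx=+4,dy=+6->C
  (2,6):dx=+9,dy=+14->C; (2,7):dx=+1,dy=+10->C; (2,8):dx=+5,dy=+16->C; (2,9):dx=+12,dy=-3->D
  (2,10):dx=-1,dy=+2->D; (3,4):dx=+4,dy=+9->C; (3,5):dx=-2,dy=+3->D; (3,6):dx=+3,dy=+11->C
  (3,7):dx=-5,dy=+7->D; (3,8):dx=-1,dy=+13->D; (3,9):dx=+6,dy=-6->D; (3,10):dx=-7,dy=-1->C
  (4,5):dx=-6,dy=-6->C; (4,6):dx=-1,dy=+2->D; (4,7):dx=-9,dy=-2->C; (4,8):dx=-5,dy=+4->D
  (4,9):dx=+2,dy=-15->D; (4,10):dx=-11,dy=-10->C; (5,6):dx=+5,dy=+8->C; (5,7):dx=-3,dy=+4->D
  (5,8):dx=+1,dy=+10->C; (5,9):dx=+8,dy=-9->D; (5,10):dx=-5,dy=-4->C; (6,7):dx=-8,dy=-4->C
  (6,8):dx=-4,dy=+2->D; (6,9):dx=+3,dy=-17->D; (6,10):dx=-10,dy=-12->C; (7,8):dx=+4,dy=+6->C
  (7,9):dx=+11,dy=-13->D; (7,10):dx=-2,dy=-8->C; (8,9):dx=+7,dy=-19->D; (8,10):dx=-6,dy=-14->C
  (9,10):dx=-13,dy=+5->D
Step 2: C = 24, D = 21, total pairs = 45.
Step 3: tau = (C - D)/(n(n-1)/2) = (24 - 21)/45 = 0.066667.
Step 4: Exact two-sided p-value (enumerate n! = 3628800 permutations of y under H0): p = 0.861801.
Step 5: alpha = 0.05. fail to reject H0.

tau_b = 0.0667 (C=24, D=21), p = 0.861801, fail to reject H0.


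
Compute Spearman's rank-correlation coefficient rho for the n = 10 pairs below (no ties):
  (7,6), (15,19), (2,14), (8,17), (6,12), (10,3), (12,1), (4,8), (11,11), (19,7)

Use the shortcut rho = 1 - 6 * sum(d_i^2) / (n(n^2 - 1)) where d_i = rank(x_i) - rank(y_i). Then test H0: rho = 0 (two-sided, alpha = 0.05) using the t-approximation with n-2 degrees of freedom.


Step 1: Rank x and y separately (midranks; no ties here).
rank(x): 7->4, 15->9, 2->1, 8->5, 6->3, 10->6, 12->8, 4->2, 11->7, 19->10
rank(y): 6->3, 19->10, 14->8, 17->9, 12->7, 3->2, 1->1, 8->5, 11->6, 7->4
Step 2: d_i = R_x(i) - R_y(i); compute d_i^2.
  (4-3)^2=1, (9-10)^2=1, (1-8)^2=49, (5-9)^2=16, (3-7)^2=16, (6-2)^2=16, (8-1)^2=49, (2-5)^2=9, (7-6)^2=1, (10-4)^2=36
sum(d^2) = 194.
Step 3: rho = 1 - 6*194 / (10*(10^2 - 1)) = 1 - 1164/990 = -0.175758.
Step 4: Under H0, t = rho * sqrt((n-2)/(1-rho^2)) = -0.5050 ~ t(8).
Step 5: Two-sided p-value from the t-distribution with 8 df = 0.627188.
Step 6: alpha = 0.05. fail to reject H0.

rho = -0.1758, p = 0.627188, fail to reject H0 at alpha = 0.05.


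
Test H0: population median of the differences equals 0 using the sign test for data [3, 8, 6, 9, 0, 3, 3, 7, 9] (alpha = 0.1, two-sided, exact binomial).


Step 1: Discard zero differences. Original n = 9; n_eff = number of nonzero differences = 8.
Nonzero differences (with sign): +3, +8, +6, +9, +3, +3, +7, +9
Step 2: Count signs: positive = 8, negative = 0.
Step 3: Under H0: P(positive) = 0.5, so the number of positives S ~ Bin(8, 0.5).
Step 4: Two-sided exact p-value = sum of Bin(8,0.5) probabilities at or below the observed probability = 0.007812.
Step 5: alpha = 0.1. reject H0.

n_eff = 8, pos = 8, neg = 0, p = 0.007812, reject H0.


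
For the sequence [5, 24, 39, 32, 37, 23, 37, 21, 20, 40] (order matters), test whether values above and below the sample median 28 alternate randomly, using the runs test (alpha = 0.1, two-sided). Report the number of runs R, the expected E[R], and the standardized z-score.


Step 1: Compute median = 28; label A = above, B = below.
Labels in order: BBAAABABBA  (n_A = 5, n_B = 5)
Step 2: Count runs R = 6.
Step 3: Under H0 (random ordering), E[R] = 2*n_A*n_B/(n_A+n_B) + 1 = 2*5*5/10 + 1 = 6.0000.
        Var[R] = 2*n_A*n_B*(2*n_A*n_B - n_A - n_B) / ((n_A+n_B)^2 * (n_A+n_B-1)) = 2000/900 = 2.2222.
        SD[R] = 1.4907.
Step 4: R = E[R], so z = 0 with no continuity correction.
Step 5: Two-sided p-value via normal approximation = 2*(1 - Phi(|z|)) = 1.000000.
Step 6: alpha = 0.1. fail to reject H0.

R = 6, z = 0.0000, p = 1.000000, fail to reject H0.


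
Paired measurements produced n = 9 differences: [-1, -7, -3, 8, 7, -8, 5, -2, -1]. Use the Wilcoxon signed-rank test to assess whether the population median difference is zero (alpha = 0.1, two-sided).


Step 1: Drop any zero differences (none here) and take |d_i|.
|d| = [1, 7, 3, 8, 7, 8, 5, 2, 1]
Step 2: Midrank |d_i| (ties get averaged ranks).
ranks: |1|->1.5, |7|->6.5, |3|->4, |8|->8.5, |7|->6.5, |8|->8.5, |5|->5, |2|->3, |1|->1.5
Step 3: Attach original signs; sum ranks with positive sign and with negative sign.
W+ = 8.5 + 6.5 + 5 = 20
W- = 1.5 + 6.5 + 4 + 8.5 + 3 + 1.5 = 25
(Check: W+ + W- = 45 should equal n(n+1)/2 = 45.)
Step 4: Test statistic W = min(W+, W-) = 20.
Step 5: Ties in |d|, so use the tie-corrected normal approximation.
        E[W] = n(n+1)/4 = 9*10/4 = 22.5.
        Tie groups: |d|=1 (t=2), |d|=7 (t=2), |d|=8 (t=2); sum(t^3 - t) = 18.
        Var[W] = n(n+1)(2n+1)/24 - sum(t^3-t)/48 = 1710/24 - 18/48 = 70.875.
        z = (W - E[W]) / sqrt(Var[W]) = (20 - 22.5) / 8.4187 = -0.2970.
        Two-sided p = 2*Phi(z) = 0.766499.
Step 6: alpha = 0.1. fail to reject H0.

W+ = 20, W- = 25, W = min = 20, p = 0.766499, fail to reject H0.


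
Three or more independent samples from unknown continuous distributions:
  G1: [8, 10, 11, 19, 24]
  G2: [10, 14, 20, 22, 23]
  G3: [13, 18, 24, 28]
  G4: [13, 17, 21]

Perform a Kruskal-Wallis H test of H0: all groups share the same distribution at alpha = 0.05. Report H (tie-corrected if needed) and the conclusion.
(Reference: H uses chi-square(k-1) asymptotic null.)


Step 1: Combine all N = 17 observations and assign midranks.
sorted (value, group, rank): (8,G1,1), (10,G1,2.5), (10,G2,2.5), (11,G1,4), (13,G3,5.5), (13,G4,5.5), (14,G2,7), (17,G4,8), (18,G3,9), (19,G1,10), (20,G2,11), (21,G4,12), (22,G2,13), (23,G2,14), (24,G1,15.5), (24,G3,15.5), (28,G3,17)
Step 2: Sum ranks within each group.
R_1 = 33 (n_1 = 5)
R_2 = 47.5 (n_2 = 5)
R_3 = 47 (n_3 = 4)
R_4 = 25.5 (n_4 = 3)
Step 3: H = 12/(N(N+1)) * sum(R_i^2/n_i) - 3(N+1)
     = 12/(17*18) * (33^2/5 + 47.5^2/5 + 47^2/4 + 25.5^2/3) - 3*18
     = 0.039216 * 1438.05 - 54
     = 2.394118.
Step 4: Ties present; correction factor C = 1 - 18/(17^3 - 17) = 0.996324. Corrected H = 2.394118 / 0.996324 = 2.402952.
Step 5: Under H0, H ~ chi^2(3); p-value = 0.493085.
Step 6: alpha = 0.05. fail to reject H0.

H = 2.4030, df = 3, p = 0.493085, fail to reject H0.


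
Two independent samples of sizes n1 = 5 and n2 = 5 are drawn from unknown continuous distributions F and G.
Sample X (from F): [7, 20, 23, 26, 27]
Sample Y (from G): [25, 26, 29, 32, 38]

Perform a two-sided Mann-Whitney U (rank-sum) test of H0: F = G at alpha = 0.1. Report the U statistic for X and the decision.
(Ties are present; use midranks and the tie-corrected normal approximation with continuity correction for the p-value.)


Step 1: Combine and sort all 10 observations; assign midranks.
sorted (value, group): (7,X), (20,X), (23,X), (25,Y), (26,X), (26,Y), (27,X), (29,Y), (32,Y), (38,Y)
ranks: 7->1, 20->2, 23->3, 25->4, 26->5.5, 26->5.5, 27->7, 29->8, 32->9, 38->10
Step 2: Rank sum for X: R1 = 1 + 2 + 3 + 5.5 + 7 = 18.5.
Step 3: U_X = R1 - n1(n1+1)/2 = 18.5 - 5*6/2 = 18.5 - 15 = 3.5.
       U_Y = n1*n2 - U_X = 25 - 3.5 = 21.5.
Step 4: Ties are present, so use the tie-corrected normal approximation (with continuity correction) for the p-value.
Step 5: p-value = 0.074913; compare to alpha = 0.1. reject H0.

U_X = 3.5, p = 0.074913, reject H0 at alpha = 0.1.


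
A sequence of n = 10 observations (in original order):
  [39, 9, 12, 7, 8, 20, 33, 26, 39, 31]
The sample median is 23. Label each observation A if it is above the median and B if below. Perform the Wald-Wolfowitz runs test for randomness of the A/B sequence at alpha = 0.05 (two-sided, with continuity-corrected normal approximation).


Step 1: Compute median = 23; label A = above, B = below.
Labels in order: ABBBBBAAAA  (n_A = 5, n_B = 5)
Step 2: Count runs R = 3.
Step 3: Under H0 (random ordering), E[R] = 2*n_A*n_B/(n_A+n_B) + 1 = 2*5*5/10 + 1 = 6.0000.
        Var[R] = 2*n_A*n_B*(2*n_A*n_B - n_A - n_B) / ((n_A+n_B)^2 * (n_A+n_B-1)) = 2000/900 = 2.2222.
        SD[R] = 1.4907.
Step 4: Continuity-corrected z = (R + 0.5 - E[R]) / SD[R] = (3 + 0.5 - 6.0000) / 1.4907 = -1.6771.
Step 5: Two-sided p-value via normal approximation = 2*(1 - Phi(|z|)) = 0.093533.
Step 6: alpha = 0.05. fail to reject H0.

R = 3, z = -1.6771, p = 0.093533, fail to reject H0.


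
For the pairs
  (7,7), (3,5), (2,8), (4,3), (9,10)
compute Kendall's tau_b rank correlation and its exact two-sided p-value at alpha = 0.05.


Step 1: Enumerate the 10 unordered pairs (i,j) with i<j and classify each by sign(x_j-x_i) * sign(y_j-y_i).
  (1,2):dx=-4,dy=-2->C; (1,3):dx=-5,dy=+1->D; (1,4):dx=-3,dy=-4->C; (1,5):dx=+2,dy=+3->C
  (2,3):dx=-1,dy=+3->D; (2,4):dx=+1,dy=-2->D; (2,5):dx=+6,dy=+5->C; (3,4):dx=+2,dy=-5->D
  (3,5):dx=+7,dy=+2->C; (4,5):dx=+5,dy=+7->C
Step 2: C = 6, D = 4, total pairs = 10.
Step 3: tau = (C - D)/(n(n-1)/2) = (6 - 4)/10 = 0.200000.
Step 4: Exact two-sided p-value (enumerate n! = 120 permutations of y under H0): p = 0.816667.
Step 5: alpha = 0.05. fail to reject H0.

tau_b = 0.2000 (C=6, D=4), p = 0.816667, fail to reject H0.


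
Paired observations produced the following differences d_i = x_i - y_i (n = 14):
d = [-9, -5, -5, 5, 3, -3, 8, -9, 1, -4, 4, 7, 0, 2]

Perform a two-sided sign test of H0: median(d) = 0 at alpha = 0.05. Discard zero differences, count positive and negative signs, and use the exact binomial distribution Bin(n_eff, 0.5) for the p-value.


Step 1: Discard zero differences. Original n = 14; n_eff = number of nonzero differences = 13.
Nonzero differences (with sign): -9, -5, -5, +5, +3, -3, +8, -9, +1, -4, +4, +7, +2
Step 2: Count signs: positive = 7, negative = 6.
Step 3: Under H0: P(positive) = 0.5, so the number of positives S ~ Bin(13, 0.5).
Step 4: Two-sided exact p-value = sum of Bin(13,0.5) probabilities at or below the observed probability = 1.000000.
Step 5: alpha = 0.05. fail to reject H0.

n_eff = 13, pos = 7, neg = 6, p = 1.000000, fail to reject H0.


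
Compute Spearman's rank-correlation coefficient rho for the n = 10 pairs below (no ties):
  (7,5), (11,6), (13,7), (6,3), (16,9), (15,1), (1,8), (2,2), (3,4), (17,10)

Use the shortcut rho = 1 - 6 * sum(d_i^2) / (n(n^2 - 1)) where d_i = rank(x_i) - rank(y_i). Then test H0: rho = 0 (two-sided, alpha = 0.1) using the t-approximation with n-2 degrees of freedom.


Step 1: Rank x and y separately (midranks; no ties here).
rank(x): 7->5, 11->6, 13->7, 6->4, 16->9, 15->8, 1->1, 2->2, 3->3, 17->10
rank(y): 5->5, 6->6, 7->7, 3->3, 9->9, 1->1, 8->8, 2->2, 4->4, 10->10
Step 2: d_i = R_x(i) - R_y(i); compute d_i^2.
  (5-5)^2=0, (6-6)^2=0, (7-7)^2=0, (4-3)^2=1, (9-9)^2=0, (8-1)^2=49, (1-8)^2=49, (2-2)^2=0, (3-4)^2=1, (10-10)^2=0
sum(d^2) = 100.
Step 3: rho = 1 - 6*100 / (10*(10^2 - 1)) = 1 - 600/990 = 0.393939.
Step 4: Under H0, t = rho * sqrt((n-2)/(1-rho^2)) = 1.2123 ~ t(8).
Step 5: Two-sided p-value from the t-distribution with 8 df = 0.259998.
Step 6: alpha = 0.1. fail to reject H0.

rho = 0.3939, p = 0.259998, fail to reject H0 at alpha = 0.1.


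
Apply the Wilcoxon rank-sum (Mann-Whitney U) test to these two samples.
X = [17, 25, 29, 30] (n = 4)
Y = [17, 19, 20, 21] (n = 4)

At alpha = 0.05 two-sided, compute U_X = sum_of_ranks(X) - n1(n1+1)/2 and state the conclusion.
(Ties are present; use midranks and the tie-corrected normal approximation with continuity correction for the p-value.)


Step 1: Combine and sort all 8 observations; assign midranks.
sorted (value, group): (17,X), (17,Y), (19,Y), (20,Y), (21,Y), (25,X), (29,X), (30,X)
ranks: 17->1.5, 17->1.5, 19->3, 20->4, 21->5, 25->6, 29->7, 30->8
Step 2: Rank sum for X: R1 = 1.5 + 6 + 7 + 8 = 22.5.
Step 3: U_X = R1 - n1(n1+1)/2 = 22.5 - 4*5/2 = 22.5 - 10 = 12.5.
       U_Y = n1*n2 - U_X = 16 - 12.5 = 3.5.
Step 4: Ties are present, so use the tie-corrected normal approximation (with continuity correction) for the p-value.
Step 5: p-value = 0.245383; compare to alpha = 0.05. fail to reject H0.

U_X = 12.5, p = 0.245383, fail to reject H0 at alpha = 0.05.


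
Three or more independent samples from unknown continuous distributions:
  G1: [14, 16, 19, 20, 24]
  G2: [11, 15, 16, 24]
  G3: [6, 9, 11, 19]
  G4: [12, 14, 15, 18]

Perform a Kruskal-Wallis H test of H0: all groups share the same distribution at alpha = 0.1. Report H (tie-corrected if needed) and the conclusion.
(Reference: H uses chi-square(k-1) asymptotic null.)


Step 1: Combine all N = 17 observations and assign midranks.
sorted (value, group, rank): (6,G3,1), (9,G3,2), (11,G2,3.5), (11,G3,3.5), (12,G4,5), (14,G1,6.5), (14,G4,6.5), (15,G2,8.5), (15,G4,8.5), (16,G1,10.5), (16,G2,10.5), (18,G4,12), (19,G1,13.5), (19,G3,13.5), (20,G1,15), (24,G1,16.5), (24,G2,16.5)
Step 2: Sum ranks within each group.
R_1 = 62 (n_1 = 5)
R_2 = 39 (n_2 = 4)
R_3 = 20 (n_3 = 4)
R_4 = 32 (n_4 = 4)
Step 3: H = 12/(N(N+1)) * sum(R_i^2/n_i) - 3(N+1)
     = 12/(17*18) * (62^2/5 + 39^2/4 + 20^2/4 + 32^2/4) - 3*18
     = 0.039216 * 1505.05 - 54
     = 5.021569.
Step 4: Ties present; correction factor C = 1 - 36/(17^3 - 17) = 0.992647. Corrected H = 5.021569 / 0.992647 = 5.058765.
Step 5: Under H0, H ~ chi^2(3); p-value = 0.167544.
Step 6: alpha = 0.1. fail to reject H0.

H = 5.0588, df = 3, p = 0.167544, fail to reject H0.


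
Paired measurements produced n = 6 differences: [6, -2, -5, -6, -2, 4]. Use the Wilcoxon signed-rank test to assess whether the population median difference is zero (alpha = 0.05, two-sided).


Step 1: Drop any zero differences (none here) and take |d_i|.
|d| = [6, 2, 5, 6, 2, 4]
Step 2: Midrank |d_i| (ties get averaged ranks).
ranks: |6|->5.5, |2|->1.5, |5|->4, |6|->5.5, |2|->1.5, |4|->3
Step 3: Attach original signs; sum ranks with positive sign and with negative sign.
W+ = 5.5 + 3 = 8.5
W- = 1.5 + 4 + 5.5 + 1.5 = 12.5
(Check: W+ + W- = 21 should equal n(n+1)/2 = 21.)
Step 4: Test statistic W = min(W+, W-) = 8.5.
Step 5: Ties in |d|, so use the tie-corrected normal approximation.
        E[W] = n(n+1)/4 = 6*7/4 = 10.5.
        Tie groups: |d|=2 (t=2), |d|=6 (t=2); sum(t^3 - t) = 12.
        Var[W] = n(n+1)(2n+1)/24 - sum(t^3-t)/48 = 546/24 - 12/48 = 22.5.
        z = (W - E[W]) / sqrt(Var[W]) = (8.5 - 10.5) / 4.7434 = -0.4216.
        Two-sided p = 2*Phi(z) = 0.673290.
Step 6: alpha = 0.05. fail to reject H0.

W+ = 8.5, W- = 12.5, W = min = 8.5, p = 0.673290, fail to reject H0.


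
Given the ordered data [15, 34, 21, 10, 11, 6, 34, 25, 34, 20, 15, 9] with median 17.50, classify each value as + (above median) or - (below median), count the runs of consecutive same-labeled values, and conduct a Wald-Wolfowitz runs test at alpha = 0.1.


Step 1: Compute median = 17.50; label A = above, B = below.
Labels in order: BAABBBAAAABB  (n_A = 6, n_B = 6)
Step 2: Count runs R = 5.
Step 3: Under H0 (random ordering), E[R] = 2*n_A*n_B/(n_A+n_B) + 1 = 2*6*6/12 + 1 = 7.0000.
        Var[R] = 2*n_A*n_B*(2*n_A*n_B - n_A - n_B) / ((n_A+n_B)^2 * (n_A+n_B-1)) = 4320/1584 = 2.7273.
        SD[R] = 1.6514.
Step 4: Continuity-corrected z = (R + 0.5 - E[R]) / SD[R] = (5 + 0.5 - 7.0000) / 1.6514 = -0.9083.
Step 5: Two-sided p-value via normal approximation = 2*(1 - Phi(|z|)) = 0.363722.
Step 6: alpha = 0.1. fail to reject H0.

R = 5, z = -0.9083, p = 0.363722, fail to reject H0.


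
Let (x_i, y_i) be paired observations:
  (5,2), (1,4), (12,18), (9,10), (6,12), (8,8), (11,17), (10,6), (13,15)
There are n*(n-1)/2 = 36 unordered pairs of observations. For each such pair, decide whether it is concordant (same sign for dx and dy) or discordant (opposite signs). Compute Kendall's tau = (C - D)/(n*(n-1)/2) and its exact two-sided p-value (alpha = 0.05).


Step 1: Enumerate the 36 unordered pairs (i,j) with i<j and classify each by sign(x_j-x_i) * sign(y_j-y_i).
  (1,2):dx=-4,dy=+2->D; (1,3):dx=+7,dy=+16->C; (1,4):dx=+4,dy=+8->C; (1,5):dx=+1,dy=+10->C
  (1,6):dx=+3,dy=+6->C; (1,7):dx=+6,dy=+15->C; (1,8):dx=+5,dy=+4->C; (1,9):dx=+8,dy=+13->C
  (2,3):dx=+11,dy=+14->C; (2,4):dx=+8,dy=+6->C; (2,5):dx=+5,dy=+8->C; (2,6):dx=+7,dy=+4->C
  (2,7):dx=+10,dy=+13->C; (2,8):dx=+9,dy=+2->C; (2,9):dx=+12,dy=+11->C; (3,4):dx=-3,dy=-8->C
  (3,5):dx=-6,dy=-6->C; (3,6):dx=-4,dy=-10->C; (3,7):dx=-1,dy=-1->C; (3,8):dx=-2,dy=-12->C
  (3,9):dx=+1,dy=-3->D; (4,5):dx=-3,dy=+2->D; (4,6):dx=-1,dy=-2->C; (4,7):dx=+2,dy=+7->C
  (4,8):dx=+1,dy=-4->D; (4,9):dx=+4,dy=+5->C; (5,6):dx=+2,dy=-4->D; (5,7):dx=+5,dy=+5->C
  (5,8):dx=+4,dy=-6->D; (5,9):dx=+7,dy=+3->C; (6,7):dx=+3,dy=+9->C; (6,8):dx=+2,dy=-2->D
  (6,9):dx=+5,dy=+7->C; (7,8):dx=-1,dy=-11->C; (7,9):dx=+2,dy=-2->D; (8,9):dx=+3,dy=+9->C
Step 2: C = 28, D = 8, total pairs = 36.
Step 3: tau = (C - D)/(n(n-1)/2) = (28 - 8)/36 = 0.555556.
Step 4: Exact two-sided p-value (enumerate n! = 362880 permutations of y under H0): p = 0.044615.
Step 5: alpha = 0.05. reject H0.

tau_b = 0.5556 (C=28, D=8), p = 0.044615, reject H0.


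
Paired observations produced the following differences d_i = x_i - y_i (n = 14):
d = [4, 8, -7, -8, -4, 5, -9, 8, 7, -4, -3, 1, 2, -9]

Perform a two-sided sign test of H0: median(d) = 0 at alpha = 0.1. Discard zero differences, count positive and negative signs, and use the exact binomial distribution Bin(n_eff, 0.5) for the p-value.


Step 1: Discard zero differences. Original n = 14; n_eff = number of nonzero differences = 14.
Nonzero differences (with sign): +4, +8, -7, -8, -4, +5, -9, +8, +7, -4, -3, +1, +2, -9
Step 2: Count signs: positive = 7, negative = 7.
Step 3: Under H0: P(positive) = 0.5, so the number of positives S ~ Bin(14, 0.5).
Step 4: Two-sided exact p-value = sum of Bin(14,0.5) probabilities at or below the observed probability = 1.000000.
Step 5: alpha = 0.1. fail to reject H0.

n_eff = 14, pos = 7, neg = 7, p = 1.000000, fail to reject H0.


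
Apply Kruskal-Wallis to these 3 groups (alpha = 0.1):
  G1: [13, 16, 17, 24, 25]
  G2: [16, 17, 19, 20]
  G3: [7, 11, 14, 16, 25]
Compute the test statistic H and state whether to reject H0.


Step 1: Combine all N = 14 observations and assign midranks.
sorted (value, group, rank): (7,G3,1), (11,G3,2), (13,G1,3), (14,G3,4), (16,G1,6), (16,G2,6), (16,G3,6), (17,G1,8.5), (17,G2,8.5), (19,G2,10), (20,G2,11), (24,G1,12), (25,G1,13.5), (25,G3,13.5)
Step 2: Sum ranks within each group.
R_1 = 43 (n_1 = 5)
R_2 = 35.5 (n_2 = 4)
R_3 = 26.5 (n_3 = 5)
Step 3: H = 12/(N(N+1)) * sum(R_i^2/n_i) - 3(N+1)
     = 12/(14*15) * (43^2/5 + 35.5^2/4 + 26.5^2/5) - 3*15
     = 0.057143 * 825.312 - 45
     = 2.160714.
Step 4: Ties present; correction factor C = 1 - 36/(14^3 - 14) = 0.986813. Corrected H = 2.160714 / 0.986813 = 2.189588.
Step 5: Under H0, H ~ chi^2(2); p-value = 0.334609.
Step 6: alpha = 0.1. fail to reject H0.

H = 2.1896, df = 2, p = 0.334609, fail to reject H0.


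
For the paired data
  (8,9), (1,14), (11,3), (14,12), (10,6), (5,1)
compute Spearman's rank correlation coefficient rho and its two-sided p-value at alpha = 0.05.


Step 1: Rank x and y separately (midranks; no ties here).
rank(x): 8->3, 1->1, 11->5, 14->6, 10->4, 5->2
rank(y): 9->4, 14->6, 3->2, 12->5, 6->3, 1->1
Step 2: d_i = R_x(i) - R_y(i); compute d_i^2.
  (3-4)^2=1, (1-6)^2=25, (5-2)^2=9, (6-5)^2=1, (4-3)^2=1, (2-1)^2=1
sum(d^2) = 38.
Step 3: rho = 1 - 6*38 / (6*(6^2 - 1)) = 1 - 228/210 = -0.085714.
Step 4: Under H0, t = rho * sqrt((n-2)/(1-rho^2)) = -0.1721 ~ t(4).
Step 5: Two-sided p-value from the t-distribution with 4 df = 0.871743.
Step 6: alpha = 0.05. fail to reject H0.

rho = -0.0857, p = 0.871743, fail to reject H0 at alpha = 0.05.


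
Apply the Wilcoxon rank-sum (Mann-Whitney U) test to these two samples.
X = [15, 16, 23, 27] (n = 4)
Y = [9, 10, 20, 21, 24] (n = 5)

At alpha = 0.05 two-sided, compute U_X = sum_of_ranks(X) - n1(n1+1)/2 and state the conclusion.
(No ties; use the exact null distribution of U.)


Step 1: Combine and sort all 9 observations; assign midranks.
sorted (value, group): (9,Y), (10,Y), (15,X), (16,X), (20,Y), (21,Y), (23,X), (24,Y), (27,X)
ranks: 9->1, 10->2, 15->3, 16->4, 20->5, 21->6, 23->7, 24->8, 27->9
Step 2: Rank sum for X: R1 = 3 + 4 + 7 + 9 = 23.
Step 3: U_X = R1 - n1(n1+1)/2 = 23 - 4*5/2 = 23 - 10 = 13.
       U_Y = n1*n2 - U_X = 20 - 13 = 7.
Step 4: No ties, so the exact null distribution of U (based on enumerating the C(9,4) = 126 equally likely rank assignments) gives the two-sided p-value.
Step 5: p-value = 0.555556; compare to alpha = 0.05. fail to reject H0.

U_X = 13, p = 0.555556, fail to reject H0 at alpha = 0.05.


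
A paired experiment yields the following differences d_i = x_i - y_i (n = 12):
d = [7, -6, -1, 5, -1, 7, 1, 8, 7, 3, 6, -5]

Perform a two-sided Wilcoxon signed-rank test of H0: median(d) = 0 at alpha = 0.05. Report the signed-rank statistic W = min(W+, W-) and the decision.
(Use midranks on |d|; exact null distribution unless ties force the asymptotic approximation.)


Step 1: Drop any zero differences (none here) and take |d_i|.
|d| = [7, 6, 1, 5, 1, 7, 1, 8, 7, 3, 6, 5]
Step 2: Midrank |d_i| (ties get averaged ranks).
ranks: |7|->10, |6|->7.5, |1|->2, |5|->5.5, |1|->2, |7|->10, |1|->2, |8|->12, |7|->10, |3|->4, |6|->7.5, |5|->5.5
Step 3: Attach original signs; sum ranks with positive sign and with negative sign.
W+ = 10 + 5.5 + 10 + 2 + 12 + 10 + 4 + 7.5 = 61
W- = 7.5 + 2 + 2 + 5.5 = 17
(Check: W+ + W- = 78 should equal n(n+1)/2 = 78.)
Step 4: Test statistic W = min(W+, W-) = 17.
Step 5: Ties in |d|, so use the tie-corrected normal approximation.
        E[W] = n(n+1)/4 = 12*13/4 = 39.
        Tie groups: |d|=1 (t=3), |d|=5 (t=2), |d|=6 (t=2), |d|=7 (t=3); sum(t^3 - t) = 60.
        Var[W] = n(n+1)(2n+1)/24 - sum(t^3-t)/48 = 3900/24 - 60/48 = 161.25.
        z = (W - E[W]) / sqrt(Var[W]) = (17 - 39) / 12.6984 = -1.7325.
        Two-sided p = 2*Phi(z) = 0.083185.
Step 6: alpha = 0.05. fail to reject H0.

W+ = 61, W- = 17, W = min = 17, p = 0.083185, fail to reject H0.


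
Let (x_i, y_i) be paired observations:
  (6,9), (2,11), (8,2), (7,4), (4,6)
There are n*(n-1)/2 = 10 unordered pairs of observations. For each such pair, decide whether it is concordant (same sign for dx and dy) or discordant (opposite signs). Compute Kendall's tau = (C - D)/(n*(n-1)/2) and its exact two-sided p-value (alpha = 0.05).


Step 1: Enumerate the 10 unordered pairs (i,j) with i<j and classify each by sign(x_j-x_i) * sign(y_j-y_i).
  (1,2):dx=-4,dy=+2->D; (1,3):dx=+2,dy=-7->D; (1,4):dx=+1,dy=-5->D; (1,5):dx=-2,dy=-3->C
  (2,3):dx=+6,dy=-9->D; (2,4):dx=+5,dy=-7->D; (2,5):dx=+2,dy=-5->D; (3,4):dx=-1,dy=+2->D
  (3,5):dx=-4,dy=+4->D; (4,5):dx=-3,dy=+2->D
Step 2: C = 1, D = 9, total pairs = 10.
Step 3: tau = (C - D)/(n(n-1)/2) = (1 - 9)/10 = -0.800000.
Step 4: Exact two-sided p-value (enumerate n! = 120 permutations of y under H0): p = 0.083333.
Step 5: alpha = 0.05. fail to reject H0.

tau_b = -0.8000 (C=1, D=9), p = 0.083333, fail to reject H0.


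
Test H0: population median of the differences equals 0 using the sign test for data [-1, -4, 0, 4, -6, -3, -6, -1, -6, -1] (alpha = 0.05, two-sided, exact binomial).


Step 1: Discard zero differences. Original n = 10; n_eff = number of nonzero differences = 9.
Nonzero differences (with sign): -1, -4, +4, -6, -3, -6, -1, -6, -1
Step 2: Count signs: positive = 1, negative = 8.
Step 3: Under H0: P(positive) = 0.5, so the number of positives S ~ Bin(9, 0.5).
Step 4: Two-sided exact p-value = sum of Bin(9,0.5) probabilities at or below the observed probability = 0.039062.
Step 5: alpha = 0.05. reject H0.

n_eff = 9, pos = 1, neg = 8, p = 0.039062, reject H0.


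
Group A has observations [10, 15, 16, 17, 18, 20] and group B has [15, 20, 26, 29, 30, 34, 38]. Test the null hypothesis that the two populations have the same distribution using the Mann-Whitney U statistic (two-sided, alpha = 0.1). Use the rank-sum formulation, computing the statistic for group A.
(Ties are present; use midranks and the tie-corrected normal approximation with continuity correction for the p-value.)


Step 1: Combine and sort all 13 observations; assign midranks.
sorted (value, group): (10,X), (15,X), (15,Y), (16,X), (17,X), (18,X), (20,X), (20,Y), (26,Y), (29,Y), (30,Y), (34,Y), (38,Y)
ranks: 10->1, 15->2.5, 15->2.5, 16->4, 17->5, 18->6, 20->7.5, 20->7.5, 26->9, 29->10, 30->11, 34->12, 38->13
Step 2: Rank sum for X: R1 = 1 + 2.5 + 4 + 5 + 6 + 7.5 = 26.
Step 3: U_X = R1 - n1(n1+1)/2 = 26 - 6*7/2 = 26 - 21 = 5.
       U_Y = n1*n2 - U_X = 42 - 5 = 37.
Step 4: Ties are present, so use the tie-corrected normal approximation (with continuity correction) for the p-value.
Step 5: p-value = 0.026392; compare to alpha = 0.1. reject H0.

U_X = 5, p = 0.026392, reject H0 at alpha = 0.1.


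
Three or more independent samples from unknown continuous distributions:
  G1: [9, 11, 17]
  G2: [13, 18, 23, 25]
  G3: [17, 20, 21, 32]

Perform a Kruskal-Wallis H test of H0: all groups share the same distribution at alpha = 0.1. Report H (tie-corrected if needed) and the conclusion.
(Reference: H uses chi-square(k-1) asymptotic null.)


Step 1: Combine all N = 11 observations and assign midranks.
sorted (value, group, rank): (9,G1,1), (11,G1,2), (13,G2,3), (17,G1,4.5), (17,G3,4.5), (18,G2,6), (20,G3,7), (21,G3,8), (23,G2,9), (25,G2,10), (32,G3,11)
Step 2: Sum ranks within each group.
R_1 = 7.5 (n_1 = 3)
R_2 = 28 (n_2 = 4)
R_3 = 30.5 (n_3 = 4)
Step 3: H = 12/(N(N+1)) * sum(R_i^2/n_i) - 3(N+1)
     = 12/(11*12) * (7.5^2/3 + 28^2/4 + 30.5^2/4) - 3*12
     = 0.090909 * 447.312 - 36
     = 4.664773.
Step 4: Ties present; correction factor C = 1 - 6/(11^3 - 11) = 0.995455. Corrected H = 4.664773 / 0.995455 = 4.686073.
Step 5: Under H0, H ~ chi^2(2); p-value = 0.096036.
Step 6: alpha = 0.1. reject H0.

H = 4.6861, df = 2, p = 0.096036, reject H0.


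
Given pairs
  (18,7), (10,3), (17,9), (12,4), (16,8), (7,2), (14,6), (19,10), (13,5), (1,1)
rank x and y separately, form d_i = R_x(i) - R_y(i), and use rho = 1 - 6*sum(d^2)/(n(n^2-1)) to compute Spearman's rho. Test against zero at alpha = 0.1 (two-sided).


Step 1: Rank x and y separately (midranks; no ties here).
rank(x): 18->9, 10->3, 17->8, 12->4, 16->7, 7->2, 14->6, 19->10, 13->5, 1->1
rank(y): 7->7, 3->3, 9->9, 4->4, 8->8, 2->2, 6->6, 10->10, 5->5, 1->1
Step 2: d_i = R_x(i) - R_y(i); compute d_i^2.
  (9-7)^2=4, (3-3)^2=0, (8-9)^2=1, (4-4)^2=0, (7-8)^2=1, (2-2)^2=0, (6-6)^2=0, (10-10)^2=0, (5-5)^2=0, (1-1)^2=0
sum(d^2) = 6.
Step 3: rho = 1 - 6*6 / (10*(10^2 - 1)) = 1 - 36/990 = 0.963636.
Step 4: Under H0, t = rho * sqrt((n-2)/(1-rho^2)) = 10.1999 ~ t(8).
Step 5: Two-sided p-value from the t-distribution with 8 df = 0.000007.
Step 6: alpha = 0.1. reject H0.

rho = 0.9636, p = 0.000007, reject H0 at alpha = 0.1.


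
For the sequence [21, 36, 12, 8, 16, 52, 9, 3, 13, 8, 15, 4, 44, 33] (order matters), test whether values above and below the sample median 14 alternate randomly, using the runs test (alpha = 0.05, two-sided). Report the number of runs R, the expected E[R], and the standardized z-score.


Step 1: Compute median = 14; label A = above, B = below.
Labels in order: AABBAABBBBABAA  (n_A = 7, n_B = 7)
Step 2: Count runs R = 7.
Step 3: Under H0 (random ordering), E[R] = 2*n_A*n_B/(n_A+n_B) + 1 = 2*7*7/14 + 1 = 8.0000.
        Var[R] = 2*n_A*n_B*(2*n_A*n_B - n_A - n_B) / ((n_A+n_B)^2 * (n_A+n_B-1)) = 8232/2548 = 3.2308.
        SD[R] = 1.7974.
Step 4: Continuity-corrected z = (R + 0.5 - E[R]) / SD[R] = (7 + 0.5 - 8.0000) / 1.7974 = -0.2782.
Step 5: Two-sided p-value via normal approximation = 2*(1 - Phi(|z|)) = 0.780879.
Step 6: alpha = 0.05. fail to reject H0.

R = 7, z = -0.2782, p = 0.780879, fail to reject H0.


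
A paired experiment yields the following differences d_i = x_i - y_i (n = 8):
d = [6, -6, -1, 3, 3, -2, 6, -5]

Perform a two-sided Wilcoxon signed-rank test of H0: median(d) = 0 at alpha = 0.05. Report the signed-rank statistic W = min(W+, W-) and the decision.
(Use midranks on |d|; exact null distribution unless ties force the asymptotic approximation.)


Step 1: Drop any zero differences (none here) and take |d_i|.
|d| = [6, 6, 1, 3, 3, 2, 6, 5]
Step 2: Midrank |d_i| (ties get averaged ranks).
ranks: |6|->7, |6|->7, |1|->1, |3|->3.5, |3|->3.5, |2|->2, |6|->7, |5|->5
Step 3: Attach original signs; sum ranks with positive sign and with negative sign.
W+ = 7 + 3.5 + 3.5 + 7 = 21
W- = 7 + 1 + 2 + 5 = 15
(Check: W+ + W- = 36 should equal n(n+1)/2 = 36.)
Step 4: Test statistic W = min(W+, W-) = 15.
Step 5: Ties in |d|, so use the tie-corrected normal approximation.
        E[W] = n(n+1)/4 = 8*9/4 = 18.
        Tie groups: |d|=3 (t=2), |d|=6 (t=3); sum(t^3 - t) = 30.
        Var[W] = n(n+1)(2n+1)/24 - sum(t^3-t)/48 = 1224/24 - 30/48 = 50.375.
        z = (W - E[W]) / sqrt(Var[W]) = (15 - 18) / 7.0975 = -0.4227.
        Two-sided p = 2*Phi(z) = 0.672527.
Step 6: alpha = 0.05. fail to reject H0.

W+ = 21, W- = 15, W = min = 15, p = 0.672527, fail to reject H0.


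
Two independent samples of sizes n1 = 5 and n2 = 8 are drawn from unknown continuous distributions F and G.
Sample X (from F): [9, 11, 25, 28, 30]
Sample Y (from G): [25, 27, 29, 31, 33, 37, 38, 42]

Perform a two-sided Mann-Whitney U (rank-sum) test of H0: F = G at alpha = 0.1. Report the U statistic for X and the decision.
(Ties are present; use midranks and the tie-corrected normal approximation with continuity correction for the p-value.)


Step 1: Combine and sort all 13 observations; assign midranks.
sorted (value, group): (9,X), (11,X), (25,X), (25,Y), (27,Y), (28,X), (29,Y), (30,X), (31,Y), (33,Y), (37,Y), (38,Y), (42,Y)
ranks: 9->1, 11->2, 25->3.5, 25->3.5, 27->5, 28->6, 29->7, 30->8, 31->9, 33->10, 37->11, 38->12, 42->13
Step 2: Rank sum for X: R1 = 1 + 2 + 3.5 + 6 + 8 = 20.5.
Step 3: U_X = R1 - n1(n1+1)/2 = 20.5 - 5*6/2 = 20.5 - 15 = 5.5.
       U_Y = n1*n2 - U_X = 40 - 5.5 = 34.5.
Step 4: Ties are present, so use the tie-corrected normal approximation (with continuity correction) for the p-value.
Step 5: p-value = 0.040149; compare to alpha = 0.1. reject H0.

U_X = 5.5, p = 0.040149, reject H0 at alpha = 0.1.


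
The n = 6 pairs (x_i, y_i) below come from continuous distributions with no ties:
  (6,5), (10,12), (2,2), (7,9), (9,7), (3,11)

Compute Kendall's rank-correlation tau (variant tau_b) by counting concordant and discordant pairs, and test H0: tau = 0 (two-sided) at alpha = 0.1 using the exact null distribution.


Step 1: Enumerate the 15 unordered pairs (i,j) with i<j and classify each by sign(x_j-x_i) * sign(y_j-y_i).
  (1,2):dx=+4,dy=+7->C; (1,3):dx=-4,dy=-3->C; (1,4):dx=+1,dy=+4->C; (1,5):dx=+3,dy=+2->C
  (1,6):dx=-3,dy=+6->D; (2,3):dx=-8,dy=-10->C; (2,4):dx=-3,dy=-3->C; (2,5):dx=-1,dy=-5->C
  (2,6):dx=-7,dy=-1->C; (3,4):dx=+5,dy=+7->C; (3,5):dx=+7,dy=+5->C; (3,6):dx=+1,dy=+9->C
  (4,5):dx=+2,dy=-2->D; (4,6):dx=-4,dy=+2->D; (5,6):dx=-6,dy=+4->D
Step 2: C = 11, D = 4, total pairs = 15.
Step 3: tau = (C - D)/(n(n-1)/2) = (11 - 4)/15 = 0.466667.
Step 4: Exact two-sided p-value (enumerate n! = 720 permutations of y under H0): p = 0.272222.
Step 5: alpha = 0.1. fail to reject H0.

tau_b = 0.4667 (C=11, D=4), p = 0.272222, fail to reject H0.


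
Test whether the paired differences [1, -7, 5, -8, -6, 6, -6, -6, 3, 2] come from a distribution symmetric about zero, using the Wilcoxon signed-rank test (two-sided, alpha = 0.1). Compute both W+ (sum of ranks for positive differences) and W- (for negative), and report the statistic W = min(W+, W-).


Step 1: Drop any zero differences (none here) and take |d_i|.
|d| = [1, 7, 5, 8, 6, 6, 6, 6, 3, 2]
Step 2: Midrank |d_i| (ties get averaged ranks).
ranks: |1|->1, |7|->9, |5|->4, |8|->10, |6|->6.5, |6|->6.5, |6|->6.5, |6|->6.5, |3|->3, |2|->2
Step 3: Attach original signs; sum ranks with positive sign and with negative sign.
W+ = 1 + 4 + 6.5 + 3 + 2 = 16.5
W- = 9 + 10 + 6.5 + 6.5 + 6.5 = 38.5
(Check: W+ + W- = 55 should equal n(n+1)/2 = 55.)
Step 4: Test statistic W = min(W+, W-) = 16.5.
Step 5: Ties in |d|, so use the tie-corrected normal approximation.
        E[W] = n(n+1)/4 = 10*11/4 = 27.5.
        Tie groups: |d|=6 (t=4); sum(t^3 - t) = 60.
        Var[W] = n(n+1)(2n+1)/24 - sum(t^3-t)/48 = 2310/24 - 60/48 = 95.
        z = (W - E[W]) / sqrt(Var[W]) = (16.5 - 27.5) / 9.7468 = -1.1286.
        Two-sided p = 2*Phi(z) = 0.259077.
Step 6: alpha = 0.1. fail to reject H0.

W+ = 16.5, W- = 38.5, W = min = 16.5, p = 0.259077, fail to reject H0.


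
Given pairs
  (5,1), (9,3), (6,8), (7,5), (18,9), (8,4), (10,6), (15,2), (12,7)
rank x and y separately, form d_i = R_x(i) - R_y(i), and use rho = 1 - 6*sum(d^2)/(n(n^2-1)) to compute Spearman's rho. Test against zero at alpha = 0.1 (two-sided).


Step 1: Rank x and y separately (midranks; no ties here).
rank(x): 5->1, 9->5, 6->2, 7->3, 18->9, 8->4, 10->6, 15->8, 12->7
rank(y): 1->1, 3->3, 8->8, 5->5, 9->9, 4->4, 6->6, 2->2, 7->7
Step 2: d_i = R_x(i) - R_y(i); compute d_i^2.
  (1-1)^2=0, (5-3)^2=4, (2-8)^2=36, (3-5)^2=4, (9-9)^2=0, (4-4)^2=0, (6-6)^2=0, (8-2)^2=36, (7-7)^2=0
sum(d^2) = 80.
Step 3: rho = 1 - 6*80 / (9*(9^2 - 1)) = 1 - 480/720 = 0.333333.
Step 4: Under H0, t = rho * sqrt((n-2)/(1-rho^2)) = 0.9354 ~ t(7).
Step 5: Two-sided p-value from the t-distribution with 7 df = 0.380713.
Step 6: alpha = 0.1. fail to reject H0.

rho = 0.3333, p = 0.380713, fail to reject H0 at alpha = 0.1.


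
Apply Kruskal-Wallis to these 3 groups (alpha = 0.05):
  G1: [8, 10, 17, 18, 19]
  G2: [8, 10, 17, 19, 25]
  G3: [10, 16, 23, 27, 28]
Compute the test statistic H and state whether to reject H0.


Step 1: Combine all N = 15 observations and assign midranks.
sorted (value, group, rank): (8,G1,1.5), (8,G2,1.5), (10,G1,4), (10,G2,4), (10,G3,4), (16,G3,6), (17,G1,7.5), (17,G2,7.5), (18,G1,9), (19,G1,10.5), (19,G2,10.5), (23,G3,12), (25,G2,13), (27,G3,14), (28,G3,15)
Step 2: Sum ranks within each group.
R_1 = 32.5 (n_1 = 5)
R_2 = 36.5 (n_2 = 5)
R_3 = 51 (n_3 = 5)
Step 3: H = 12/(N(N+1)) * sum(R_i^2/n_i) - 3(N+1)
     = 12/(15*16) * (32.5^2/5 + 36.5^2/5 + 51^2/5) - 3*16
     = 0.050000 * 997.9 - 48
     = 1.895000.
Step 4: Ties present; correction factor C = 1 - 42/(15^3 - 15) = 0.987500. Corrected H = 1.895000 / 0.987500 = 1.918987.
Step 5: Under H0, H ~ chi^2(2); p-value = 0.383087.
Step 6: alpha = 0.05. fail to reject H0.

H = 1.9190, df = 2, p = 0.383087, fail to reject H0.


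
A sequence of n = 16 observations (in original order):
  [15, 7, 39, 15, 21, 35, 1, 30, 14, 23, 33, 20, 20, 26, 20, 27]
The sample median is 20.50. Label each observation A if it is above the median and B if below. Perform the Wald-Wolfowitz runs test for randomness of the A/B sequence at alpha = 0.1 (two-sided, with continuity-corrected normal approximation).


Step 1: Compute median = 20.50; label A = above, B = below.
Labels in order: BBABAABABAABBABA  (n_A = 8, n_B = 8)
Step 2: Count runs R = 12.
Step 3: Under H0 (random ordering), E[R] = 2*n_A*n_B/(n_A+n_B) + 1 = 2*8*8/16 + 1 = 9.0000.
        Var[R] = 2*n_A*n_B*(2*n_A*n_B - n_A - n_B) / ((n_A+n_B)^2 * (n_A+n_B-1)) = 14336/3840 = 3.7333.
        SD[R] = 1.9322.
Step 4: Continuity-corrected z = (R - 0.5 - E[R]) / SD[R] = (12 - 0.5 - 9.0000) / 1.9322 = 1.2939.
Step 5: Two-sided p-value via normal approximation = 2*(1 - Phi(|z|)) = 0.195709.
Step 6: alpha = 0.1. fail to reject H0.

R = 12, z = 1.2939, p = 0.195709, fail to reject H0.


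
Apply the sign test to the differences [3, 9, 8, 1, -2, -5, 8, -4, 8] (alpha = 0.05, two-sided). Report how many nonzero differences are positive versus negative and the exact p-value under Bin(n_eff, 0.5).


Step 1: Discard zero differences. Original n = 9; n_eff = number of nonzero differences = 9.
Nonzero differences (with sign): +3, +9, +8, +1, -2, -5, +8, -4, +8
Step 2: Count signs: positive = 6, negative = 3.
Step 3: Under H0: P(positive) = 0.5, so the number of positives S ~ Bin(9, 0.5).
Step 4: Two-sided exact p-value = sum of Bin(9,0.5) probabilities at or below the observed probability = 0.507812.
Step 5: alpha = 0.05. fail to reject H0.

n_eff = 9, pos = 6, neg = 3, p = 0.507812, fail to reject H0.


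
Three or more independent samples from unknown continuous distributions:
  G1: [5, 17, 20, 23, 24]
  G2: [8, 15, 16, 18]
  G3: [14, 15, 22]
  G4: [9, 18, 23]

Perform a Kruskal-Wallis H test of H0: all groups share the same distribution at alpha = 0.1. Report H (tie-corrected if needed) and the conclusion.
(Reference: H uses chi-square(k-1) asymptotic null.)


Step 1: Combine all N = 15 observations and assign midranks.
sorted (value, group, rank): (5,G1,1), (8,G2,2), (9,G4,3), (14,G3,4), (15,G2,5.5), (15,G3,5.5), (16,G2,7), (17,G1,8), (18,G2,9.5), (18,G4,9.5), (20,G1,11), (22,G3,12), (23,G1,13.5), (23,G4,13.5), (24,G1,15)
Step 2: Sum ranks within each group.
R_1 = 48.5 (n_1 = 5)
R_2 = 24 (n_2 = 4)
R_3 = 21.5 (n_3 = 3)
R_4 = 26 (n_4 = 3)
Step 3: H = 12/(N(N+1)) * sum(R_i^2/n_i) - 3(N+1)
     = 12/(15*16) * (48.5^2/5 + 24^2/4 + 21.5^2/3 + 26^2/3) - 3*16
     = 0.050000 * 993.867 - 48
     = 1.693333.
Step 4: Ties present; correction factor C = 1 - 18/(15^3 - 15) = 0.994643. Corrected H = 1.693333 / 0.994643 = 1.702454.
Step 5: Under H0, H ~ chi^2(3); p-value = 0.636388.
Step 6: alpha = 0.1. fail to reject H0.

H = 1.7025, df = 3, p = 0.636388, fail to reject H0.


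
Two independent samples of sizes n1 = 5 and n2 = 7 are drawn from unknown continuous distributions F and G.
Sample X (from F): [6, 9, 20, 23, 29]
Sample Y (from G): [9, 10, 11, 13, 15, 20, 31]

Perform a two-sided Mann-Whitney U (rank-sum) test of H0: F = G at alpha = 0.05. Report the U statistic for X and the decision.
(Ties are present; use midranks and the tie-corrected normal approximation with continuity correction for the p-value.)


Step 1: Combine and sort all 12 observations; assign midranks.
sorted (value, group): (6,X), (9,X), (9,Y), (10,Y), (11,Y), (13,Y), (15,Y), (20,X), (20,Y), (23,X), (29,X), (31,Y)
ranks: 6->1, 9->2.5, 9->2.5, 10->4, 11->5, 13->6, 15->7, 20->8.5, 20->8.5, 23->10, 29->11, 31->12
Step 2: Rank sum for X: R1 = 1 + 2.5 + 8.5 + 10 + 11 = 33.
Step 3: U_X = R1 - n1(n1+1)/2 = 33 - 5*6/2 = 33 - 15 = 18.
       U_Y = n1*n2 - U_X = 35 - 18 = 17.
Step 4: Ties are present, so use the tie-corrected normal approximation (with continuity correction) for the p-value.
Step 5: p-value = 1.000000; compare to alpha = 0.05. fail to reject H0.

U_X = 18, p = 1.000000, fail to reject H0 at alpha = 0.05.


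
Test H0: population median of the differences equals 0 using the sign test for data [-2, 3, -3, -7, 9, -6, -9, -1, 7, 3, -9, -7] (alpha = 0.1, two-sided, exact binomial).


Step 1: Discard zero differences. Original n = 12; n_eff = number of nonzero differences = 12.
Nonzero differences (with sign): -2, +3, -3, -7, +9, -6, -9, -1, +7, +3, -9, -7
Step 2: Count signs: positive = 4, negative = 8.
Step 3: Under H0: P(positive) = 0.5, so the number of positives S ~ Bin(12, 0.5).
Step 4: Two-sided exact p-value = sum of Bin(12,0.5) probabilities at or below the observed probability = 0.387695.
Step 5: alpha = 0.1. fail to reject H0.

n_eff = 12, pos = 4, neg = 8, p = 0.387695, fail to reject H0.


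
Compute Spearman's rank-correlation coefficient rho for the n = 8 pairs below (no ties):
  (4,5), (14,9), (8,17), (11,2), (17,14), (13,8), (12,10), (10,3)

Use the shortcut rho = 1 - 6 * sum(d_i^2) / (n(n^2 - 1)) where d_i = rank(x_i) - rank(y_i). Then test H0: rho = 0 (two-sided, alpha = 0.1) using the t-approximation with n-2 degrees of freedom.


Step 1: Rank x and y separately (midranks; no ties here).
rank(x): 4->1, 14->7, 8->2, 11->4, 17->8, 13->6, 12->5, 10->3
rank(y): 5->3, 9->5, 17->8, 2->1, 14->7, 8->4, 10->6, 3->2
Step 2: d_i = R_x(i) - R_y(i); compute d_i^2.
  (1-3)^2=4, (7-5)^2=4, (2-8)^2=36, (4-1)^2=9, (8-7)^2=1, (6-4)^2=4, (5-6)^2=1, (3-2)^2=1
sum(d^2) = 60.
Step 3: rho = 1 - 6*60 / (8*(8^2 - 1)) = 1 - 360/504 = 0.285714.
Step 4: Under H0, t = rho * sqrt((n-2)/(1-rho^2)) = 0.7303 ~ t(6).
Step 5: Two-sided p-value from the t-distribution with 6 df = 0.492726.
Step 6: alpha = 0.1. fail to reject H0.

rho = 0.2857, p = 0.492726, fail to reject H0 at alpha = 0.1.


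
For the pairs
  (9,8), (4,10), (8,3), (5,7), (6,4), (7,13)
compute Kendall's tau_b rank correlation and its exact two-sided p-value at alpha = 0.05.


Step 1: Enumerate the 15 unordered pairs (i,j) with i<j and classify each by sign(x_j-x_i) * sign(y_j-y_i).
  (1,2):dx=-5,dy=+2->D; (1,3):dx=-1,dy=-5->C; (1,4):dx=-4,dy=-1->C; (1,5):dx=-3,dy=-4->C
  (1,6):dx=-2,dy=+5->D; (2,3):dx=+4,dy=-7->D; (2,4):dx=+1,dy=-3->D; (2,5):dx=+2,dy=-6->D
  (2,6):dx=+3,dy=+3->C; (3,4):dx=-3,dy=+4->D; (3,5):dx=-2,dy=+1->D; (3,6):dx=-1,dy=+10->D
  (4,5):dx=+1,dy=-3->D; (4,6):dx=+2,dy=+6->C; (5,6):dx=+1,dy=+9->C
Step 2: C = 6, D = 9, total pairs = 15.
Step 3: tau = (C - D)/(n(n-1)/2) = (6 - 9)/15 = -0.200000.
Step 4: Exact two-sided p-value (enumerate n! = 720 permutations of y under H0): p = 0.719444.
Step 5: alpha = 0.05. fail to reject H0.

tau_b = -0.2000 (C=6, D=9), p = 0.719444, fail to reject H0.
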